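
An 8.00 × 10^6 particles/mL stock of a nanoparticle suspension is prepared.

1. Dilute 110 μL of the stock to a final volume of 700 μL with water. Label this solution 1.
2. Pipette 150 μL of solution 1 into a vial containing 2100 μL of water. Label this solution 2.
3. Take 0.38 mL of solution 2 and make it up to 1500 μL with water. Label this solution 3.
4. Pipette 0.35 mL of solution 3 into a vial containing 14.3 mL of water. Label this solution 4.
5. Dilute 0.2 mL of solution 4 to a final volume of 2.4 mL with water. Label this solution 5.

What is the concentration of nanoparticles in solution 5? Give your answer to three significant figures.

Step 1: 110 μL brought to 700 μL → factor 700/110 = 6.3636
Step 2: 150 μL + 2100 μL = 2250 μL total → factor 2250/150 = 15
Step 3: 0.38 mL brought to 1500 μL → factor 1.5/0.38 = 3.9474
Step 4: 0.35 mL + 14.3 mL = 14.65 mL total → factor 14.65/0.35 = 41.857
Step 5: 0.2 mL brought to 2.4 mL → factor 2.4/0.2 = 12
Overall dilution factor = 6.3636 × 15 × 3.9474 × 41.857 × 12 = 1.8926 × 10^5
Final = 8.00 × 10^6 particles/mL / 1.8926 × 10^5 = 42.3 particles/mL

42.3 particles/mL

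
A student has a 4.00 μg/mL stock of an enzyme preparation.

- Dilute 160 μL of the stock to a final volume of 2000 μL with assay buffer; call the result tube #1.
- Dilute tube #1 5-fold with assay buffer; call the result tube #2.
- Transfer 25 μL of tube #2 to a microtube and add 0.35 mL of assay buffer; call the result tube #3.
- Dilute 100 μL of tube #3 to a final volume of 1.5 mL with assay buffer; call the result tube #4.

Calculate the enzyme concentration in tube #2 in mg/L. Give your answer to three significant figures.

Step 1: 160 μL brought to 2000 μL → factor 2000/160 = 12.5
Step 2: 5-fold → factor 5
Dilution factor through tube #2 = 12.5 × 5 = 62.5
[tube #2] = 4.00 μg/mL / 62.5 = 0.06400 μg/mL = 0.0640 mg/L

0.0640 mg/L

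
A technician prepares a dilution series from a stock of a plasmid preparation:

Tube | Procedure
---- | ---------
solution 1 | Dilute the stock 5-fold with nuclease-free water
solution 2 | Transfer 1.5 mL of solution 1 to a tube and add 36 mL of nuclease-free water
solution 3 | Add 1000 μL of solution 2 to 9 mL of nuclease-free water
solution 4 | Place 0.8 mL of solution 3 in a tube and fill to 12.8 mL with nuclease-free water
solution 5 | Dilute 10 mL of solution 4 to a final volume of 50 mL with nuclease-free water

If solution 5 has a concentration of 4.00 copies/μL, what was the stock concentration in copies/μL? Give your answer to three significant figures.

Step 1: 5-fold → factor 5
Step 2: 1.5 mL + 36 mL = 37.5 mL total → factor 37.5/1.5 = 25
Step 3: 1000 μL + 9 mL = 10000 μL total → factor 10000/1000 = 10
Step 4: 0.8 mL brought to 12.8 mL → factor 12.8/0.8 = 16
Step 5: 10 mL brought to 50 mL → factor 50/10 = 5
Overall dilution factor = 5 × 25 × 10 × 16 × 5 = 1 × 10^5
Stock = 4.00 copies/μL × 1 × 10^5 = 4.00 × 10^5 copies/μL

4.00 × 10^5 copies/μL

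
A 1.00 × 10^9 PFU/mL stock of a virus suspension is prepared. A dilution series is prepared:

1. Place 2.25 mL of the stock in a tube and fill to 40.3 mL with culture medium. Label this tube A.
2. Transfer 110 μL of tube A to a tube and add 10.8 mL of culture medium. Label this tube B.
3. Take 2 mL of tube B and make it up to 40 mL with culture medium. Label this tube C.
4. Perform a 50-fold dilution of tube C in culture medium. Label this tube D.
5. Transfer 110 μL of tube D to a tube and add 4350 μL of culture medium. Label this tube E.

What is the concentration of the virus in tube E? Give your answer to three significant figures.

Step 1: 2.25 mL brought to 40.3 mL → factor 40.3/2.25 = 17.911
Step 2: 110 μL + 10.8 mL = 10910 μL total → factor 10910/110 = 99.182
Step 3: 2 mL brought to 40 mL → factor 40/2 = 20
Step 4: 50-fold → factor 50
Step 5: 110 μL + 4350 μL = 4460 μL total → factor 4460/110 = 40.545
Overall dilution factor = 17.911 × 99.182 × 20 × 50 × 40.545 = 7.2027 × 10^7
Final = 1.00 × 10^9 PFU/mL / 7.2027 × 10^7 = 13.9 PFU/mL

13.9 PFU/mL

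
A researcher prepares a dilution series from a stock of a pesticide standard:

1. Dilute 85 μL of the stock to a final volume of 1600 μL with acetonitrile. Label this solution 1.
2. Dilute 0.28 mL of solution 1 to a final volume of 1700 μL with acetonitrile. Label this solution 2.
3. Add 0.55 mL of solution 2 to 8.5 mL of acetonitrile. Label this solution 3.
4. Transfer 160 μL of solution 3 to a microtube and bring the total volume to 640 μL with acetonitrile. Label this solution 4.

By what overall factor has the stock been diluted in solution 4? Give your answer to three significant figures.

7.52 × 10^3

Step 1: 85 μL brought to 1600 μL → factor 1600/85 = 18.824
Step 2: 0.28 mL brought to 1700 μL → factor 1.7/0.28 = 6.0714
Step 3: 0.55 mL + 8.5 mL = 9.05 mL total → factor 9.05/0.55 = 16.455
Step 4: 160 μL brought to 640 μL → factor 640/160 = 4
Overall dilution factor = 18.824 × 6.0714 × 16.455 × 4 = 7522.1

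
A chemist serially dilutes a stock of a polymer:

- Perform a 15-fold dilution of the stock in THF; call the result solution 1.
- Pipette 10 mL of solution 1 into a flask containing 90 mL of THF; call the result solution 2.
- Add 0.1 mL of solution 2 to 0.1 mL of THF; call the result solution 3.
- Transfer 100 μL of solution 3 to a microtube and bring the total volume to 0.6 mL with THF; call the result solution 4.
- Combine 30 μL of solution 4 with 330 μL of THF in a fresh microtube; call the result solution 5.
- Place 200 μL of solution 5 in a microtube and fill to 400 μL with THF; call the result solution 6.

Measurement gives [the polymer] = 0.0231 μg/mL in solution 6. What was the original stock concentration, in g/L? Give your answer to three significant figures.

Step 1: 15-fold → factor 15
Step 2: 10 mL + 90 mL = 100 mL total → factor 100/10 = 10
Step 3: 0.1 mL + 0.1 mL = 0.2 mL total → factor 0.2/0.1 = 2
Step 4: 100 μL brought to 0.6 mL → factor 600/100 = 6
Step 5: 30 μL + 330 μL = 360 μL total → factor 360/30 = 12
Step 6: 200 μL brought to 400 μL → factor 400/200 = 2
Overall dilution factor = 15 × 10 × 2 × 6 × 12 × 2 = 43200
Stock = 0.0231 μg/mL × 43200 = 997.9 μg/mL = 0.998 g/L

0.998 g/L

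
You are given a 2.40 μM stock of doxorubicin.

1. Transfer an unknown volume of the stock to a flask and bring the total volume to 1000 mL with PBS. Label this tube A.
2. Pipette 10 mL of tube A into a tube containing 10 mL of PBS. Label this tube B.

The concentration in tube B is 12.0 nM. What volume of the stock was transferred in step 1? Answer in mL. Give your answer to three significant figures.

10.0 mL

Step 1: v brought to 1000 mL → factor = 1000 mL/v
Step 2: 10 mL + 10 mL = 20 mL total → factor 20/10 = 2
Product of known-step factors = 2
Overall factor = 2.40 μM / (12.0 nM) = 200
Step-1 factor = 200 / 2 = 100
v = 1000 mL / 100 = 10.0 mL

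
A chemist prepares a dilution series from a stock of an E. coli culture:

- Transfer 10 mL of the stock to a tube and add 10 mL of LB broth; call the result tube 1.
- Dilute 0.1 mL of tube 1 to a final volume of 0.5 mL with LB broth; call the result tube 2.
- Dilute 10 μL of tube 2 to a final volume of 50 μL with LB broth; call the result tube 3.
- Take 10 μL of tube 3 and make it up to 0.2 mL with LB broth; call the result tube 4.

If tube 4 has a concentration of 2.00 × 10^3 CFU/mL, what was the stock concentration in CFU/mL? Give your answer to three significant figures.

2.00 × 10^6 CFU/mL

Step 1: 10 mL + 10 mL = 20 mL total → factor 20/10 = 2
Step 2: 0.1 mL brought to 0.5 mL → factor 0.5/0.1 = 5
Step 3: 10 μL brought to 50 μL → factor 50/10 = 5
Step 4: 10 μL brought to 0.2 mL → factor 200/10 = 20
Overall dilution factor = 2 × 5 × 5 × 20 = 1000
Stock = 2.00 × 10^3 CFU/mL × 1000 = 2.00 × 10^6 CFU/mL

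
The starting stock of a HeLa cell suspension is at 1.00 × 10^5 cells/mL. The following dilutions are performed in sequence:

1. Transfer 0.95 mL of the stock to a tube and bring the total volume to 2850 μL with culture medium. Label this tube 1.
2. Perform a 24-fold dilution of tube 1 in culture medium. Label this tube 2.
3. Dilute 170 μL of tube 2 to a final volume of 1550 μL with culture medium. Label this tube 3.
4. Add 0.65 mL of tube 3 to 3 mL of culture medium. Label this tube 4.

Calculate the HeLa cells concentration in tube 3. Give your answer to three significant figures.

152 cells/mL

Step 1: 0.95 mL brought to 2850 μL → factor 2.85/0.95 = 3
Step 2: 24-fold → factor 24
Step 3: 170 μL brought to 1550 μL → factor 1550/170 = 9.1176
Dilution factor through tube 3 = 3 × 24 × 9.1176 = 656.47
[tube 3] = 1.00 × 10^5 cells/mL / 656.47 = 152 cells/mL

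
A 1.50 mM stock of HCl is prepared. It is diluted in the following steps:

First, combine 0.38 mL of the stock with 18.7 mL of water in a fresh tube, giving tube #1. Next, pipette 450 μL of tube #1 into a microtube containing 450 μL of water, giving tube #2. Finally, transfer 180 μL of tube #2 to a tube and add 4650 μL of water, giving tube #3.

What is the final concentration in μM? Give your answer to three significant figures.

Step 1: 0.38 mL + 18.7 mL = 19.08 mL total → factor 19.08/0.38 = 50.211
Step 2: 450 μL + 450 μL = 900 μL total → factor 900/450 = 2
Step 3: 180 μL + 4650 μL = 4830 μL total → factor 4830/180 = 26.833
Overall dilution factor = 50.211 × 2 × 26.833 = 2694.6
Final = 1.50 mM / 2694.6 = 0.0005567 mM = 0.557 μM

0.557 μM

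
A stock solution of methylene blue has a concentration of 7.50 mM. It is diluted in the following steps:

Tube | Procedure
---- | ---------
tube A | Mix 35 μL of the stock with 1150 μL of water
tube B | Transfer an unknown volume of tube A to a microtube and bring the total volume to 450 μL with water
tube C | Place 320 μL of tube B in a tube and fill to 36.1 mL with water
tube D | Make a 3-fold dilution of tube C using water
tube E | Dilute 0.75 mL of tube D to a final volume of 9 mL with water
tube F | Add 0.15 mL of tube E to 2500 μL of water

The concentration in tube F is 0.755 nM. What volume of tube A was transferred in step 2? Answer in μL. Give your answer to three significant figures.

110 μL

Step 1: 35 μL + 1150 μL = 1185 μL total → factor 1185/35 = 33.857
Step 2: v brought to 450 μL → factor = 450 μL/v
Step 3: 320 μL brought to 36.1 mL → factor 36100/320 = 112.81
Step 4: 3-fold → factor 3
Step 5: 0.75 mL brought to 9 mL → factor 9/0.75 = 12
Step 6: 0.15 mL + 2500 μL = 2.65 mL total → factor 2.65/0.15 = 17.667
Product of known-step factors = 2.4292 × 10^6
Overall factor = 7.50 mM / (0.755 nM) = 9.9338 × 10^6
Step-2 factor = 9.9338 × 10^6 / 2.4292 × 10^6 = 4.0893
v = 450 μL / 4.0893 = 110 μL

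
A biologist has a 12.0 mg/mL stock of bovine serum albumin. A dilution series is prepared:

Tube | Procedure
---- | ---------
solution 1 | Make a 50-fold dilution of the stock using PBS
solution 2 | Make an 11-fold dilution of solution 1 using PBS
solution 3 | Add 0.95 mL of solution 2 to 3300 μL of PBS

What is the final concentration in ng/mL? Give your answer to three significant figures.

4.88 × 10^3 ng/mL

Step 1: 50-fold → factor 50
Step 2: 11-fold → factor 11
Step 3: 0.95 mL + 3300 μL = 4.25 mL total → factor 4.25/0.95 = 4.4737
Overall dilution factor = 50 × 11 × 4.4737 = 2460.5
Final = 12.0 mg/mL / 2460.5 = 0.004877 mg/mL = 4.88 × 10^3 ng/mL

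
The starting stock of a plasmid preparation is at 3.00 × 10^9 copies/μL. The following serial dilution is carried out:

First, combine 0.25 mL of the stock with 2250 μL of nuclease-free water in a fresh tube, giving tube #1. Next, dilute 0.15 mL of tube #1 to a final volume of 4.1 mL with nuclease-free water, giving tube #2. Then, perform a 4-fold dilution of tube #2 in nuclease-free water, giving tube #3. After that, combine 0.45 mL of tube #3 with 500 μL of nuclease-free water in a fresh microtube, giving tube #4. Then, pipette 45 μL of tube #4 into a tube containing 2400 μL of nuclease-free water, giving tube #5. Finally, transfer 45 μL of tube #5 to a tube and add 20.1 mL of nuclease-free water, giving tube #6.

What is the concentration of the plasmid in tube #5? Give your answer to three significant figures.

Step 1: 0.25 mL + 2250 μL = 2.5 mL total → factor 2.5/0.25 = 10
Step 2: 0.15 mL brought to 4.1 mL → factor 4.1/0.15 = 27.333
Step 3: 4-fold → factor 4
Step 4: 0.45 mL + 500 μL = 0.95 mL total → factor 0.95/0.45 = 2.1111
Step 5: 45 μL + 2400 μL = 2445 μL total → factor 2445/45 = 54.333
Dilution factor through tube #5 = 10 × 27.333 × 4 × 2.1111 × 54.333 = 1.2541 × 10^5
[tube #5] = 3.00 × 10^9 copies/μL / 1.2541 × 10^5 = 2.39 × 10^4 copies/μL

2.39 × 10^4 copies/μL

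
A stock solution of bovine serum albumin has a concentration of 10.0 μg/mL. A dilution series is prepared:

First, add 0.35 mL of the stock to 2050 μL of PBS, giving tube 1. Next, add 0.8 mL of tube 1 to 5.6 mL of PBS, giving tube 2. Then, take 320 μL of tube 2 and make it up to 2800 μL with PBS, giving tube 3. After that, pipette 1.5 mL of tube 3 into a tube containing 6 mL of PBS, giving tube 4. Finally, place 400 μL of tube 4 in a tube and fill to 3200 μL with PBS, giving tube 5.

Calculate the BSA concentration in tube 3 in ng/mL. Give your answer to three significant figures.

20.8 ng/mL

Step 1: 0.35 mL + 2050 μL = 2.4 mL total → factor 2.4/0.35 = 6.8571
Step 2: 0.8 mL + 5.6 mL = 6.4 mL total → factor 6.4/0.8 = 8
Step 3: 320 μL brought to 2800 μL → factor 2800/320 = 8.75
Dilution factor through tube 3 = 6.8571 × 8 × 8.75 = 480
[tube 3] = 10.0 μg/mL / 480 = 0.02083 μg/mL = 20.8 ng/mL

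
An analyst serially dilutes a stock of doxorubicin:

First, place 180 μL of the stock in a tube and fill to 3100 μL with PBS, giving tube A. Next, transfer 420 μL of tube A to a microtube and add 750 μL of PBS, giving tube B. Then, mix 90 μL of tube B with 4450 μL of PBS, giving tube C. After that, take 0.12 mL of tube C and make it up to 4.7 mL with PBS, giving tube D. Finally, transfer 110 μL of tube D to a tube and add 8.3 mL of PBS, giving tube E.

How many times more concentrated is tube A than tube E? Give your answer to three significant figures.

Step 1: 180 μL brought to 3100 μL → factor 3100/180 = 17.222
Step 2: 420 μL + 750 μL = 1170 μL total → factor 1170/420 = 2.7857
Step 3: 90 μL + 4450 μL = 4540 μL total → factor 4540/90 = 50.444
Step 4: 0.12 mL brought to 4.7 mL → factor 4.7/0.12 = 39.167
Step 5: 110 μL + 8.3 mL = 8410 μL total → factor 8410/110 = 76.455
Dilution factor to tube A = 17.222; to tube E = 7.247 × 10^6
[tube A]/[tube E] = (factor to tube E)/(factor to tube A) = 7.247 × 10^6/17.222 = 4.21 × 10^5

4.21 × 10^5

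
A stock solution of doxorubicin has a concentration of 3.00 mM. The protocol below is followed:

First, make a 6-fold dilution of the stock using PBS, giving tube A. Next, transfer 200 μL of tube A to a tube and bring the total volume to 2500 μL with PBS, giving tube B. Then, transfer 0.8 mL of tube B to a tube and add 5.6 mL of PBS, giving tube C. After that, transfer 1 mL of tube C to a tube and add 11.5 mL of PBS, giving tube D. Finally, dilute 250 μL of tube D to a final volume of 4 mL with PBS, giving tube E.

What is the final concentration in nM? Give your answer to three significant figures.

25.0 nM

Step 1: 6-fold → factor 6
Step 2: 200 μL brought to 2500 μL → factor 2500/200 = 12.5
Step 3: 0.8 mL + 5.6 mL = 6.4 mL total → factor 6.4/0.8 = 8
Step 4: 1 mL + 11.5 mL = 12.5 mL total → factor 12.5/1 = 12.5
Step 5: 250 μL brought to 4 mL → factor 4000/250 = 16
Overall dilution factor = 6 × 12.5 × 8 × 12.5 × 16 = 1.2 × 10^5
Final = 3.00 mM / 1.2 × 10^5 = 2.500 × 10^-5 mM = 25.0 nM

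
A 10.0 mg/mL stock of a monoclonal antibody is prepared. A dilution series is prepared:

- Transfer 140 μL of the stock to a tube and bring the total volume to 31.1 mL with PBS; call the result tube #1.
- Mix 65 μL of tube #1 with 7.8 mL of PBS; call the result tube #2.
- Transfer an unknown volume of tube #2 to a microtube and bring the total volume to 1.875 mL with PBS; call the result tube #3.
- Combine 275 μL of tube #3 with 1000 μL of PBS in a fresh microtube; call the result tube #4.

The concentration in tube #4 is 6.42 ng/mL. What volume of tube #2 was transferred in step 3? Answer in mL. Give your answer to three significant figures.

0.150 mL

Step 1: 140 μL brought to 31.1 mL → factor 31100/140 = 222.14
Step 2: 65 μL + 7.8 mL = 7865 μL total → factor 7865/65 = 121
Step 3: v brought to 1.875 mL → factor = 1.875 mL/v
Step 4: 275 μL + 1000 μL = 1275 μL total → factor 1275/275 = 4.6364
Product of known-step factors = 1.2462 × 10^5
Overall factor = 10.0 mg/mL / (6.42 ng/mL) = 1.5576 × 10^6
Step-3 factor = 1.5576 × 10^6 / 1.2462 × 10^5 = 12.499
v = 1.875 mL / 12.499 = 0.150 mL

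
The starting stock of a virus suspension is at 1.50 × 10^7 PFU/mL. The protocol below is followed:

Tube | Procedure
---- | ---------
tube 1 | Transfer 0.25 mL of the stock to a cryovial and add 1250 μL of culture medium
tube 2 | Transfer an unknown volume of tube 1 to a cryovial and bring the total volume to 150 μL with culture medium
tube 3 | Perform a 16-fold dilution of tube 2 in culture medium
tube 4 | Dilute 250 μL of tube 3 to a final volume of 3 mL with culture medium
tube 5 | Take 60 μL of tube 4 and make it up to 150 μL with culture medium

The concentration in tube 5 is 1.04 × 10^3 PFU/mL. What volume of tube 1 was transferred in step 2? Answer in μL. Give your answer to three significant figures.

Step 1: 0.25 mL + 1250 μL = 1.5 mL total → factor 1.5/0.25 = 6
Step 2: v brought to 150 μL → factor = 150 μL/v
Step 3: 16-fold → factor 16
Step 4: 250 μL brought to 3 mL → factor 3000/250 = 12
Step 5: 60 μL brought to 150 μL → factor 150/60 = 2.5
Product of known-step factors = 2880
Overall factor = 1.50 × 10^7 PFU/mL / (1.04 × 10^3 PFU/mL) = 14423
Step-2 factor = 14423 / 2880 = 5.008
v = 150 μL / 5.008 = 30.0 μL

30.0 μL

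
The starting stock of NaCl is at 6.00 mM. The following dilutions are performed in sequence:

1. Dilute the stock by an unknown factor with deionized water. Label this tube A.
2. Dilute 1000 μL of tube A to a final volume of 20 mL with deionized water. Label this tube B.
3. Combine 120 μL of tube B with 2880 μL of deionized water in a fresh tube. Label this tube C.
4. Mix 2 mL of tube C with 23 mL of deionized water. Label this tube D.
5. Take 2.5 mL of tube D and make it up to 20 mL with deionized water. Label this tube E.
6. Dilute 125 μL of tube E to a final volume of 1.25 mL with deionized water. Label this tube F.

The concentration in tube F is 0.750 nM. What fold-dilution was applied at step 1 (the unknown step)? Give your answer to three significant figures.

Step 1: unknown factor x
Step 2: 1000 μL brought to 20 mL → factor 20000/1000 = 20
Step 3: 120 μL + 2880 μL = 3000 μL total → factor 3000/120 = 25
Step 4: 2 mL + 23 mL = 25 mL total → factor 25/2 = 12.5
Step 5: 2.5 mL brought to 20 mL → factor 20/2.5 = 8
Step 6: 125 μL brought to 1.25 mL → factor 1250/125 = 10
Product of known-step factors = 5 × 10^5
Overall factor = 6.00 mM / (0.750 nM) = 8 × 10^6
x = 8 × 10^6 / 5 × 10^5 = 16.0

16.0-fold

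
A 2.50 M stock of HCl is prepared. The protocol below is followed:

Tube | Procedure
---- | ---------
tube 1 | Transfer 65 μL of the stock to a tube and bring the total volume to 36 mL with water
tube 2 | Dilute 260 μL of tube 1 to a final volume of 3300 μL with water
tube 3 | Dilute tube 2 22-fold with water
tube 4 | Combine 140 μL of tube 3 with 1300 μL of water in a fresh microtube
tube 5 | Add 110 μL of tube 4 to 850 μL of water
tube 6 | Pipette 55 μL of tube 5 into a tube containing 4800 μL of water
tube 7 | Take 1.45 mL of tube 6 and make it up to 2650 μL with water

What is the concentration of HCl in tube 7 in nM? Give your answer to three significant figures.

1.12 nM

Step 1: 65 μL brought to 36 mL → factor 36000/65 = 553.85
Step 2: 260 μL brought to 3300 μL → factor 3300/260 = 12.692
Step 3: 22-fold → factor 22
Step 4: 140 μL + 1300 μL = 1440 μL total → factor 1440/140 = 10.286
Step 5: 110 μL + 850 μL = 960 μL total → factor 960/110 = 8.7273
Step 6: 55 μL + 4800 μL = 4855 μL total → factor 4855/55 = 88.273
Step 7: 1.45 mL brought to 2650 μL → factor 2.65/1.45 = 1.8276
Overall dilution factor = 553.85 × 12.692 × 22 × 10.286 × 8.7273 × 88.273 × 1.8276 = 2.2396 × 10^9
Final = 2.50 M / 2.2396 × 10^9 = 1.116 × 10^-9 M = 1.12 nM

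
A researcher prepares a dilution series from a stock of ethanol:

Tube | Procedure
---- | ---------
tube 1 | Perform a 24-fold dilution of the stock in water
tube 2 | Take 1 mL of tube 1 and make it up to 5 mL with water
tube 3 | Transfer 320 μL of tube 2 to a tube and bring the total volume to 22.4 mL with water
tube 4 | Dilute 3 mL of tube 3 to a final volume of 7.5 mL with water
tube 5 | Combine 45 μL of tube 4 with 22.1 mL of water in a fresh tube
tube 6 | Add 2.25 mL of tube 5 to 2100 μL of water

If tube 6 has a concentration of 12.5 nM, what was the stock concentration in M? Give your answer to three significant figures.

Step 1: 24-fold → factor 24
Step 2: 1 mL brought to 5 mL → factor 5/1 = 5
Step 3: 320 μL brought to 22.4 mL → factor 22400/320 = 70
Step 4: 3 mL brought to 7.5 mL → factor 7.5/3 = 2.5
Step 5: 45 μL + 22.1 mL = 22145 μL total → factor 22145/45 = 492.11
Step 6: 2.25 mL + 2100 μL = 4.35 mL total → factor 4.35/2.25 = 1.9333
Overall dilution factor = 24 × 5 × 70 × 2.5 × 492.11 × 1.9333 = 1.998 × 10^7
Stock = 12.5 nM × 1.998 × 10^7 = 2.497 × 10^8 nM = 0.250 M

0.250 M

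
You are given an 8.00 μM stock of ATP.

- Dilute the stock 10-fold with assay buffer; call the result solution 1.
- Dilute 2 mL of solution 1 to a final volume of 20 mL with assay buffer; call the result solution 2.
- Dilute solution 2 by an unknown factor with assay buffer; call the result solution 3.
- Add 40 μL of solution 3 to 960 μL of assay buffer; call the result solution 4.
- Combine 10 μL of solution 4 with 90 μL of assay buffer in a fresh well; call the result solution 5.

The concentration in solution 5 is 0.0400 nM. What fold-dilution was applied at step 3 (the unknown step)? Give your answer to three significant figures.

8.00-fold

Step 1: 10-fold → factor 10
Step 2: 2 mL brought to 20 mL → factor 20/2 = 10
Step 3: unknown factor x
Step 4: 40 μL + 960 μL = 1000 μL total → factor 1000/40 = 25
Step 5: 10 μL + 90 μL = 100 μL total → factor 100/10 = 10
Product of known-step factors = 25000
Overall factor = 8.00 μM / (0.0400 nM) = 2 × 10^5
x = 2 × 10^5 / 25000 = 8.00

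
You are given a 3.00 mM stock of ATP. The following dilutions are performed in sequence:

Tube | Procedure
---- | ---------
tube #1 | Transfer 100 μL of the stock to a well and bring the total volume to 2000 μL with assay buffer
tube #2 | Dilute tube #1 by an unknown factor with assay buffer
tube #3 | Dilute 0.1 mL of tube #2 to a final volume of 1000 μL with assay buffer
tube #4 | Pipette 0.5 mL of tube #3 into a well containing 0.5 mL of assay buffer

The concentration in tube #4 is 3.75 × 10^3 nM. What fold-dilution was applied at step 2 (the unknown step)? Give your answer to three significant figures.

Step 1: 100 μL brought to 2000 μL → factor 2000/100 = 20
Step 2: unknown factor x
Step 3: 0.1 mL brought to 1000 μL → factor 1/0.1 = 10
Step 4: 0.5 mL + 0.5 mL = 1 mL total → factor 1/0.5 = 2
Product of known-step factors = 400
Overall factor = 3.00 mM / (3.75 × 10^3 nM) = 800
x = 800 / 400 = 2.00

2.00-fold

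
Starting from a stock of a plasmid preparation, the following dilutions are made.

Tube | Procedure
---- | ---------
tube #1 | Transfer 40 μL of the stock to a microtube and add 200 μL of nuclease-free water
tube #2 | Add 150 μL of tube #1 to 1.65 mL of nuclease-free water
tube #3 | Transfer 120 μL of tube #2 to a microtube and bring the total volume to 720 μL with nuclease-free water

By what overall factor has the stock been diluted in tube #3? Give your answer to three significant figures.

Step 1: 40 μL + 200 μL = 240 μL total → factor 240/40 = 6
Step 2: 150 μL + 1.65 mL = 1800 μL total → factor 1800/150 = 12
Step 3: 120 μL brought to 720 μL → factor 720/120 = 6
Overall dilution factor = 6 × 12 × 6 = 432

432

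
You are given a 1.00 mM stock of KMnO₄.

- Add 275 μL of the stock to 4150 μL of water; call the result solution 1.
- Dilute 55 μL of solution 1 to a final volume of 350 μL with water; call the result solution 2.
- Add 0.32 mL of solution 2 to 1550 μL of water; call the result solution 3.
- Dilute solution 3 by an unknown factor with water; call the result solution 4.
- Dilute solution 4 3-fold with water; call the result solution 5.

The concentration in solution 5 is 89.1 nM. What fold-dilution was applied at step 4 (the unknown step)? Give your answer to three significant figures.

Step 1: 275 μL + 4150 μL = 4425 μL total → factor 4425/275 = 16.091
Step 2: 55 μL brought to 350 μL → factor 350/55 = 6.3636
Step 3: 0.32 mL + 1550 μL = 1.87 mL total → factor 1.87/0.32 = 5.8438
Step 4: unknown factor x
Step 5: 3-fold → factor 3
Product of known-step factors = 1795.1
Overall factor = 1.00 mM / (89.1 nM) = 11223
x = 11223 / 1795.1 = 6.25

6.25-fold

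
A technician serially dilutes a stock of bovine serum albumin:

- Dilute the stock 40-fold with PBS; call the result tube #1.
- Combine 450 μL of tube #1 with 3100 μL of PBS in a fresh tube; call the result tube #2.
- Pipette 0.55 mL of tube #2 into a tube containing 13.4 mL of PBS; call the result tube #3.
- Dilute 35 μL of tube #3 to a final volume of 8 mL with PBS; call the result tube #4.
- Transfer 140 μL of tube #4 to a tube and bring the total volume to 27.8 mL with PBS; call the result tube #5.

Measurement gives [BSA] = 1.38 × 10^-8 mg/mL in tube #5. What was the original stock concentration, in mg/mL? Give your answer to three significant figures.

Step 1: 40-fold → factor 40
Step 2: 450 μL + 3100 μL = 3550 μL total → factor 3550/450 = 7.8889
Step 3: 0.55 mL + 13.4 mL = 13.95 mL total → factor 13.95/0.55 = 25.364
Step 4: 35 μL brought to 8 mL → factor 8000/35 = 228.57
Step 5: 140 μL brought to 27.8 mL → factor 27800/140 = 198.57
Overall dilution factor = 40 × 7.8889 × 25.364 × 228.57 × 198.57 = 3.6327 × 10^8
Stock = 1.38 × 10^-8 mg/mL × 3.6327 × 10^8 = 5.01 mg/mL

5.01 mg/mL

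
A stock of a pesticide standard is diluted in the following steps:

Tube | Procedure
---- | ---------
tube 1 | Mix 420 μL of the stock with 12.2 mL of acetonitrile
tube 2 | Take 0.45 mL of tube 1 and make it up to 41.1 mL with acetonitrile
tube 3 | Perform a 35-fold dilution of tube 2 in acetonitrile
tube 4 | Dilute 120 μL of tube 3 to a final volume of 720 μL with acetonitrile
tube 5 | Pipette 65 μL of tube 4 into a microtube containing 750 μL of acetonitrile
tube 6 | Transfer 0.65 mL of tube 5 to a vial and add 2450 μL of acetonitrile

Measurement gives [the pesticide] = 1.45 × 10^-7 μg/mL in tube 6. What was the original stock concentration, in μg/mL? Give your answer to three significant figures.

Step 1: 420 μL + 12.2 mL = 12620 μL total → factor 12620/420 = 30.048
Step 2: 0.45 mL brought to 41.1 mL → factor 41.1/0.45 = 91.333
Step 3: 35-fold → factor 35
Step 4: 120 μL brought to 720 μL → factor 720/120 = 6
Step 5: 65 μL + 750 μL = 815 μL total → factor 815/65 = 12.538
Step 6: 0.65 mL + 2450 μL = 3.1 mL total → factor 3.1/0.65 = 4.7692
Overall dilution factor = 30.048 × 91.333 × 35 × 6 × 12.538 × 4.7692 = 3.4463 × 10^7
Stock = 1.45 × 10^-7 μg/mL × 3.4463 × 10^7 = 5.00 μg/mL

5.00 μg/mL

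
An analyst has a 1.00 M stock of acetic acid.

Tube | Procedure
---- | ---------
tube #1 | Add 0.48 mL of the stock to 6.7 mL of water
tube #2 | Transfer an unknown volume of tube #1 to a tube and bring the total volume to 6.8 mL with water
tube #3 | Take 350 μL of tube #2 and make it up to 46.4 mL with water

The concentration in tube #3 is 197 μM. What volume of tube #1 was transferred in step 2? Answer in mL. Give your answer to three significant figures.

2.66 mL

Step 1: 0.48 mL + 6.7 mL = 7.18 mL total → factor 7.18/0.48 = 14.958
Step 2: v brought to 6.8 mL → factor = 6.8 mL/v
Step 3: 350 μL brought to 46.4 mL → factor 46400/350 = 132.57
Product of known-step factors = 1983
Overall factor = 1.00 M / (197 μM) = 5076.1
Step-2 factor = 5076.1 / 1983 = 2.5598
v = 6.8 mL / 2.5598 = 2.66 mL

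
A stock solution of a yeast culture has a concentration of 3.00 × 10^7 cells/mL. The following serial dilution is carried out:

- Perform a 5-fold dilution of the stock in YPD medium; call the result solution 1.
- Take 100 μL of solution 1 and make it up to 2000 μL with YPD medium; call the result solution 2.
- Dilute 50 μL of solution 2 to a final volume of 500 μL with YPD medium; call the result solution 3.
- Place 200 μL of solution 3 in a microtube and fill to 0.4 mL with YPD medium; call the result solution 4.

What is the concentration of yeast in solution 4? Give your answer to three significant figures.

Step 1: 5-fold → factor 5
Step 2: 100 μL brought to 2000 μL → factor 2000/100 = 20
Step 3: 50 μL brought to 500 μL → factor 500/50 = 10
Step 4: 200 μL brought to 0.4 mL → factor 400/200 = 2
Overall dilution factor = 5 × 20 × 10 × 2 = 2000
Final = 3.00 × 10^7 cells/mL / 2000 = 1.50 × 10^4 cells/mL

1.50 × 10^4 cells/mL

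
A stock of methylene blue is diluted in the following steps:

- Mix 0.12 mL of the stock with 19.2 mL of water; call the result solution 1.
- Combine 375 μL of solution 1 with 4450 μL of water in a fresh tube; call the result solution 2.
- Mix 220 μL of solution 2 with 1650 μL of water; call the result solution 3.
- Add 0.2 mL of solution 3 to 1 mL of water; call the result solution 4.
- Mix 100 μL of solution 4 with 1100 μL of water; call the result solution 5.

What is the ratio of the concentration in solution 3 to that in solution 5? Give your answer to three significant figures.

72.0

Step 1: 0.12 mL + 19.2 mL = 19.32 mL total → factor 19.32/0.12 = 161
Step 2: 375 μL + 4450 μL = 4825 μL total → factor 4825/375 = 12.867
Step 3: 220 μL + 1650 μL = 1870 μL total → factor 1870/220 = 8.5
Step 4: 0.2 mL + 1 mL = 1.2 mL total → factor 1.2/0.2 = 6
Step 5: 100 μL + 1100 μL = 1200 μL total → factor 1200/100 = 12
Dilution factor to solution 3 = 17608; to solution 5 = 1.2678 × 10^6
[solution 3]/[solution 5] = (factor to solution 5)/(factor to solution 3) = 1.2678 × 10^6/17608 = 72.0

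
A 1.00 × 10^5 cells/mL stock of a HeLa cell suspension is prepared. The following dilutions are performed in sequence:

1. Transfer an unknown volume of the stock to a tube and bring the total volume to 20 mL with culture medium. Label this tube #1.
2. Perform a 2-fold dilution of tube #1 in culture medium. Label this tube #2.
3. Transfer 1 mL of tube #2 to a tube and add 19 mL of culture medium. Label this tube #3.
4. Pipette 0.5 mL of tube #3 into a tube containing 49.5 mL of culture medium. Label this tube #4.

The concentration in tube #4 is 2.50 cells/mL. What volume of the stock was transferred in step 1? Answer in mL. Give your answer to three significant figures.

Step 1: v brought to 20 mL → factor = 20 mL/v
Step 2: 2-fold → factor 2
Step 3: 1 mL + 19 mL = 20 mL total → factor 20/1 = 20
Step 4: 0.5 mL + 49.5 mL = 50 mL total → factor 50/0.5 = 100
Product of known-step factors = 4000
Overall factor = 1.00 × 10^5 cells/mL / (2.50 cells/mL) = 40000
Step-1 factor = 40000 / 4000 = 10
v = 20 mL / 10 = 2.00 mL

2.00 mL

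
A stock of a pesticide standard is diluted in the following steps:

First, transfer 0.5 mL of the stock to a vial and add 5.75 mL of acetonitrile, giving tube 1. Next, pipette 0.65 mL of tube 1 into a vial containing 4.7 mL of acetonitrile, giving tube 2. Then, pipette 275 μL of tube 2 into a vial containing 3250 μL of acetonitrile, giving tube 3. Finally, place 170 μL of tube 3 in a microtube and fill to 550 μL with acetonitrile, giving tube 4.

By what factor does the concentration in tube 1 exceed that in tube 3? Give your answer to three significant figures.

106

Step 1: 0.5 mL + 5.75 mL = 6.25 mL total → factor 6.25/0.5 = 12.5
Step 2: 0.65 mL + 4.7 mL = 5.35 mL total → factor 5.35/0.65 = 8.2308
Step 3: 275 μL + 3250 μL = 3525 μL total → factor 3525/275 = 12.818
Dilution factor to tube 1 = 12.5; to tube 3 = 1318.8
[tube 1]/[tube 3] = (factor to tube 3)/(factor to tube 1) = 1318.8/12.5 = 106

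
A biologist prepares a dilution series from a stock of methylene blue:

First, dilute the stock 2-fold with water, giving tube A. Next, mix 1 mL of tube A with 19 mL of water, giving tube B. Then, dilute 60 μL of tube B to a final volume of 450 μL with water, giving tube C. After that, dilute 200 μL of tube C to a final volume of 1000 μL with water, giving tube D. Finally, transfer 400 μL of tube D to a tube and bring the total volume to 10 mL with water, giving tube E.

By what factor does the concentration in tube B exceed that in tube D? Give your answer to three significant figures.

Step 1: 2-fold → factor 2
Step 2: 1 mL + 19 mL = 20 mL total → factor 20/1 = 20
Step 3: 60 μL brought to 450 μL → factor 450/60 = 7.5
Step 4: 200 μL brought to 1000 μL → factor 1000/200 = 5
Dilution factor to tube B = 40; to tube D = 1500
[tube B]/[tube D] = (factor to tube D)/(factor to tube B) = 1500/40 = 37.5

37.5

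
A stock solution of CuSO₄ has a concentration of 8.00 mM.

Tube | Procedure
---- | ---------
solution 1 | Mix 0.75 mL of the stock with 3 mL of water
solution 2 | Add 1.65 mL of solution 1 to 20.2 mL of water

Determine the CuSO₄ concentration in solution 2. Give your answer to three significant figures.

Step 1: 0.75 mL + 3 mL = 3.75 mL total → factor 3.75/0.75 = 5
Step 2: 1.65 mL + 20.2 mL = 21.85 mL total → factor 21.85/1.65 = 13.242
Overall dilution factor = 5 × 13.242 = 66.212
Final = 8.00 mM / 66.212 = 0.121 mM

0.121 mM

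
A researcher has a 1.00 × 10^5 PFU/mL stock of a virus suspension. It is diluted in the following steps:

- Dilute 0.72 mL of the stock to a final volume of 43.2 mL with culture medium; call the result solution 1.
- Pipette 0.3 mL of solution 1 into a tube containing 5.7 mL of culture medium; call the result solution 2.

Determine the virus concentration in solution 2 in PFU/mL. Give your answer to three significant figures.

83.3 PFU/mL

Step 1: 0.72 mL brought to 43.2 mL → factor 43.2/0.72 = 60
Step 2: 0.3 mL + 5.7 mL = 6 mL total → factor 6/0.3 = 20
Overall dilution factor = 60 × 20 = 1200
Final = 1.00 × 10^5 PFU/mL / 1200 = 83.3 PFU/mL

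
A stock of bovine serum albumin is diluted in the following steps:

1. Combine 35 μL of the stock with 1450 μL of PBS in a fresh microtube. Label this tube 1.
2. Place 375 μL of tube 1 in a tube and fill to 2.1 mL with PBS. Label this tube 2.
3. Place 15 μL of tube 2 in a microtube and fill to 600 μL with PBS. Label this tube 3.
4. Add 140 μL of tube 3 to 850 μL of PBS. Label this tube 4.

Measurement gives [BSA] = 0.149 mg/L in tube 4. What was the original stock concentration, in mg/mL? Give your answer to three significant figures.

10.0 mg/mL

Step 1: 35 μL + 1450 μL = 1485 μL total → factor 1485/35 = 42.429
Step 2: 375 μL brought to 2.1 mL → factor 2100/375 = 5.6
Step 3: 15 μL brought to 600 μL → factor 600/15 = 40
Step 4: 140 μL + 850 μL = 990 μL total → factor 990/140 = 7.0714
Overall dilution factor = 42.429 × 5.6 × 40 × 7.0714 = 67207
Stock = 0.149 mg/L × 67207 = 1.001 × 10^4 mg/L = 10.0 mg/mL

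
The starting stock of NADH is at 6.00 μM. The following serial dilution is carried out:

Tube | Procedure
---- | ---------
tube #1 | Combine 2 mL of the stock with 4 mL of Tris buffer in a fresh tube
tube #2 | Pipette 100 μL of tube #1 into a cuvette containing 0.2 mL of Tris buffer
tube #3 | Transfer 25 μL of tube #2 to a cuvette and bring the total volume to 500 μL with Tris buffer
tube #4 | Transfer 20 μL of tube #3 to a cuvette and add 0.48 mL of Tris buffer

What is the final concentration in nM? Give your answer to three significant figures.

1.33 nM

Step 1: 2 mL + 4 mL = 6 mL total → factor 6/2 = 3
Step 2: 100 μL + 0.2 mL = 300 μL total → factor 300/100 = 3
Step 3: 25 μL brought to 500 μL → factor 500/25 = 20
Step 4: 20 μL + 0.48 mL = 500 μL total → factor 500/20 = 25
Overall dilution factor = 3 × 3 × 20 × 25 = 4500
Final = 6.00 μM / 4500 = 0.001333 μM = 1.33 nM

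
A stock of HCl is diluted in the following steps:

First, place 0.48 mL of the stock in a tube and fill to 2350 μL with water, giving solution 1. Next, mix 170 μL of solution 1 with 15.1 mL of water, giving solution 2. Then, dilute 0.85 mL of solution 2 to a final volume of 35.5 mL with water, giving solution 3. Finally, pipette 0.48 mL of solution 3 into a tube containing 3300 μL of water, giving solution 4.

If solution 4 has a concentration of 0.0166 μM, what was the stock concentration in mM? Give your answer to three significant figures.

Step 1: 0.48 mL brought to 2350 μL → factor 2.35/0.48 = 4.8958
Step 2: 170 μL + 15.1 mL = 15270 μL total → factor 15270/170 = 89.824
Step 3: 0.85 mL brought to 35.5 mL → factor 35.5/0.85 = 41.765
Step 4: 0.48 mL + 3300 μL = 3.78 mL total → factor 3.78/0.48 = 7.875
Overall dilution factor = 4.8958 × 89.824 × 41.765 × 7.875 = 1.4464 × 10^5
Stock = 0.0166 μM × 1.4464 × 10^5 = 2401 μM = 2.40 mM

2.40 mM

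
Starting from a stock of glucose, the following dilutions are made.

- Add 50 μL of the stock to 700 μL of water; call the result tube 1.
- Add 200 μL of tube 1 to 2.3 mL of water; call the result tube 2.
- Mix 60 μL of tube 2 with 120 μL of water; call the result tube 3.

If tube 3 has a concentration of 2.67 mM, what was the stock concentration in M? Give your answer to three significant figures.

1.50 M

Step 1: 50 μL + 700 μL = 750 μL total → factor 750/50 = 15
Step 2: 200 μL + 2.3 mL = 2500 μL total → factor 2500/200 = 12.5
Step 3: 60 μL + 120 μL = 180 μL total → factor 180/60 = 3
Overall dilution factor = 15 × 12.5 × 3 = 562.5
Stock = 2.67 mM × 562.5 = 1502 mM = 1.50 M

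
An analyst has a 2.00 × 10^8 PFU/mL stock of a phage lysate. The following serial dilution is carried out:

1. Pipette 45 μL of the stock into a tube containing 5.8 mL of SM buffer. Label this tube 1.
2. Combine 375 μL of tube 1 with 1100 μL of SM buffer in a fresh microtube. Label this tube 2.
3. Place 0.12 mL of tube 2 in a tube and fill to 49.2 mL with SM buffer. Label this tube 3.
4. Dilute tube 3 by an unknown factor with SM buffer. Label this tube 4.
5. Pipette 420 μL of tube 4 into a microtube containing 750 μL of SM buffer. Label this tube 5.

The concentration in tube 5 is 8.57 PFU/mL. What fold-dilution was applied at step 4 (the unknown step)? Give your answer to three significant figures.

Step 1: 45 μL + 5.8 mL = 5845 μL total → factor 5845/45 = 129.89
Step 2: 375 μL + 1100 μL = 1475 μL total → factor 1475/375 = 3.9333
Step 3: 0.12 mL brought to 49.2 mL → factor 49.2/0.12 = 410
Step 4: unknown factor x
Step 5: 420 μL + 750 μL = 1170 μL total → factor 1170/420 = 2.7857
Product of known-step factors = 5.8352 × 10^5
Overall factor = 2.00 × 10^8 PFU/mL / (8.57 PFU/mL) = 2.3337 × 10^7
x = 2.3337 × 10^7 / 5.8352 × 10^5 = 40.0

40.0-fold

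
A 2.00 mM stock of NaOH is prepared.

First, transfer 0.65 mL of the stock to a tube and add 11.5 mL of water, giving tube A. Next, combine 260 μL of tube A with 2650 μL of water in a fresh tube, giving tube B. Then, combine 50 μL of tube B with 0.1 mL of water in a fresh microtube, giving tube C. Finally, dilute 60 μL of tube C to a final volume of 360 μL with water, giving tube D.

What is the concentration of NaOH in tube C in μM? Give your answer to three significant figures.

3.19 μM

Step 1: 0.65 mL + 11.5 mL = 12.15 mL total → factor 12.15/0.65 = 18.692
Step 2: 260 μL + 2650 μL = 2910 μL total → factor 2910/260 = 11.192
Step 3: 50 μL + 0.1 mL = 150 μL total → factor 150/50 = 3
Dilution factor through tube C = 18.692 × 11.192 × 3 = 627.63
[tube C] = 2.00 mM / 627.63 = 0.003187 mM = 3.19 μM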